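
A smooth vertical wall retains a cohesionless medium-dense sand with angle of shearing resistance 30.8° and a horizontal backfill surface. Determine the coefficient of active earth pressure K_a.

0.323

K_a = (1 − sin φ)/(1 + sin φ) = (1 − sin 30.8°)/(1 + sin 30.8°) = 0.3227.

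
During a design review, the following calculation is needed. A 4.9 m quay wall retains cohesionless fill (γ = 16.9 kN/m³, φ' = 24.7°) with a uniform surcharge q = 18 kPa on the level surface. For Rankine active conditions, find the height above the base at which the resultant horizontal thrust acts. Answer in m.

K_a = 0.4106.
Triangular part P₁ = ½K_aγH² = 83.30 at H/3 = 1.633 m; rectangular part P₂ = K_a q H = 36.21 at H/2 = 2.450 m.
ȳ = (P₁·1.633 + P₂·2.450)/(P₁+P₂) = 1.881 m.

1.88 m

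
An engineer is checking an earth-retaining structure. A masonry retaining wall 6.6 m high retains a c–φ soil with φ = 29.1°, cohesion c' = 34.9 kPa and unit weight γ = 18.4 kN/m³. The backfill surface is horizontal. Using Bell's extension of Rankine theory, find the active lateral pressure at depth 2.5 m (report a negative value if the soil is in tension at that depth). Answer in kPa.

K_a = (1 − sin φ)/(1 + sin φ) = 0.3456.
σ_a = K_a γ z − 2c√K_a = 0.3456×18.4×2.5 − 2×34.9×0.5879 = -25.14 kPa.

-25.1 kPa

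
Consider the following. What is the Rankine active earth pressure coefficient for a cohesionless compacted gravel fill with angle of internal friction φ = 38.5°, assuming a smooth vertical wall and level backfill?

K_a = (1 − sin φ)/(1 + sin φ) = (1 − sin 38.5°)/(1 + sin 38.5°) = 0.2327.

0.233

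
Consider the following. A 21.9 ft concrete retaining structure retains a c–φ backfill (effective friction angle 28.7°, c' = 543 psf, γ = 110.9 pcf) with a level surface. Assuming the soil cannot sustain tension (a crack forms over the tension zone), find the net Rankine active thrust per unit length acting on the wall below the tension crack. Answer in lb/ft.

K_a = 0.3511; √K_a = 0.5926.
Tension-crack depth z_c = 2c/(γ√K_a) = 2×543/(110.9×0.5926) = 16.53 ft.
σ_a at base = K_a γ H − 2c√K_a = 0.3511×110.9×21.9 − 2×543×0.5926 = 209.3 psf.
P_a = ½ × 209.3 × (H − z_c) = 0.5×209.3×5.375 = 562.4 lb/ft.

562 lb/ft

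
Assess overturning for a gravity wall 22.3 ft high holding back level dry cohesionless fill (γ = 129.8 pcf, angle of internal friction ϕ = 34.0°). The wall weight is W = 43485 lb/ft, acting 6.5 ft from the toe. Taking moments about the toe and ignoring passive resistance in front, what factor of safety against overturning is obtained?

4.17

K_a = tan²(45° − 34.0°/2) = 0.2827.
P_a = ½K_aγH² = 0.5×0.2827×129.8×22.3² = 9124 lb/ft, acting at H/3 = 7.433 ft above the base.
Overturning moment M_o = P_a × H/3 = 9124 × 7.433 = 67820.
Resisting moment M_r = W × 6.5 = 43485 × 6.5 = 282700.
FS_overturning = M_r/M_o = 282700/67820 = 4.167.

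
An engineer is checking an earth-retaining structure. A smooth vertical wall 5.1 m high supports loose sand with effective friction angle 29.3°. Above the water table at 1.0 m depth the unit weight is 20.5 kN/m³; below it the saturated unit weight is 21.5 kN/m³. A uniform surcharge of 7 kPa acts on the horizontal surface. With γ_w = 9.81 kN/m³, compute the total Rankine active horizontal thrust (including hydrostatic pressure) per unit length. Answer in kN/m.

K_a = tan²(45° − φ/2) = 0.3428.
γ' = 21.5 − 9.81 = 11.69 kN/m³. h₂ = H − d_w = 4.1 m.
σ'_h: at surface K_a·q = 2.400; at WT K_a(q+γd_w) = 9.428; at base K_a(q+γd_w+γ'h₂) = 25.86 kPa.
P₁ = ½(2.400+9.428)×1.0 = 5.914; P₂ = ½(9.428+25.86)×4.1 = 72.34; P_w = ½γ_w h₂² = 82.45.
Total = 5.914+72.34+82.45 = 160.7 kN/m.

161 kN/m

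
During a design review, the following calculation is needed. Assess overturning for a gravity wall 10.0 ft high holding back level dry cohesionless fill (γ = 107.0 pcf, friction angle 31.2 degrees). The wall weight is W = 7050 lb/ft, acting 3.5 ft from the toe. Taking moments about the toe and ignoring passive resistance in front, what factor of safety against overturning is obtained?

K_a = tan²(45° − 31.2°/2) = 0.3175.
P_a = ½K_aγH² = 0.5×0.3175×107.0×10.0² = 1699 lb/ft, acting at H/3 = 3.333 ft above the base.
Overturning moment M_o = P_a × H/3 = 1699 × 3.333 = 5662.
Resisting moment M_r = W × 3.5 = 7050 × 3.5 = 24680.
FS_overturning = M_r/M_o = 24680/5662 = 4.358.

4.36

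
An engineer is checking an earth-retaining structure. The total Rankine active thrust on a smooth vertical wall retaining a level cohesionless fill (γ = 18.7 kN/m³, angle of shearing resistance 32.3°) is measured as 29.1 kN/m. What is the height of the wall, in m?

K_a = 0.3035. P_a = ½ K_a γ H² ⇒ H = √(2P_a/(K_a γ)).
H = √(2×29.1/(0.3035×18.7)) = 3.202 m.

3.20 m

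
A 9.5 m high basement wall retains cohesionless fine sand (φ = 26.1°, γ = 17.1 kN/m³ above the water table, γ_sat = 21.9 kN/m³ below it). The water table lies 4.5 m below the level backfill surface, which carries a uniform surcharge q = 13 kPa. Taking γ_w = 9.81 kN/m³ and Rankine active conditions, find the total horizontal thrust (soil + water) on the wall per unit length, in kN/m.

K_a = tan²(45° − φ/2) = 0.3889.
γ' = 21.9 − 9.81 = 12.09 kN/m³. h₂ = H − d_w = 5.0 m.
σ'_h: at surface K_a·q = 5.056; at WT K_a(q+γd_w) = 34.99; at base K_a(q+γd_w+γ'h₂) = 58.50 kPa.
P₁ = ½(5.056+34.99)×4.5 = 90.09; P₂ = ½(34.99+58.50)×5.0 = 233.7; P_w = ½γ_w h₂² = 122.6.
Total = 90.09+233.7+122.6 = 446.4 kN/m.

446 kN/m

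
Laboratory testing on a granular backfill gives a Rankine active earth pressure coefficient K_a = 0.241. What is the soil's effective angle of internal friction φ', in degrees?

37.7°

K_a = tan²(45° − φ/2) ⇒ 45° − φ/2 = arctan(√0.241) = 26.15°.
φ = 2(45° − 26.15°) = 37.71°.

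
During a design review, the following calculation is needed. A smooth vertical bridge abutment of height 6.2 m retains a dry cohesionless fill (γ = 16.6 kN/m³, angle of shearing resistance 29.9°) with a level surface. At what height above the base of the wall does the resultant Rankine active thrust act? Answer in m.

2.07 m

K_a = 0.3347.
The pressure distribution is triangular, so the resultant acts at H/3 above the base = 6.2/3 = 2.067 m.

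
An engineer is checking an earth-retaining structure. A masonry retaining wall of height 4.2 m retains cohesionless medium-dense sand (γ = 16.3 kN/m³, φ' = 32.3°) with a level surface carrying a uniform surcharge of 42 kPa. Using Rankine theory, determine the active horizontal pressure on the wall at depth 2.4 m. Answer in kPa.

24.6 kPa

K_a = (1 − sin φ)/(1 + sin φ) = 0.3035.
σ_v = γz + q = 16.3 × 2.4 + 42 = 81.12 kPa.
σ_h = K_a σ_v = 0.3035 × 81.12 = 24.62 kPa.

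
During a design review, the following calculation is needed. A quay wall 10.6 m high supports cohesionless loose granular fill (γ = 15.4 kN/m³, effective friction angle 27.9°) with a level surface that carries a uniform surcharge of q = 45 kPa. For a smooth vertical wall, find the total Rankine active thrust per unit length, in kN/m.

486 kN/m

K_a = tan²(45° − φ/2) = 0.3625.
Soil triangle: ½ K_a γ H² = 0.5×0.3625×15.4×10.6² = 313.6 kN/m.
Surcharge rectangle: K_a q H = 0.3625×45×10.6 = 172.9 kN/m.
Total = 313.6 + 172.9 = 486.5 kN/m.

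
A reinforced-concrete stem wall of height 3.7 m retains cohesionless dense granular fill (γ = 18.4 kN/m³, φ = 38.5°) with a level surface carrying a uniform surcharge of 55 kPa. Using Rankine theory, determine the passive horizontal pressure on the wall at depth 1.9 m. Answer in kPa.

387 kPa

K_p = (1 + sin φ)/(1 − sin φ) = 4.298.
σ_v = γz + q = 18.4 × 1.9 + 55 = 89.96 kPa.
σ_h = K_p σ_v = 4.298 × 89.96 = 386.7 kPa.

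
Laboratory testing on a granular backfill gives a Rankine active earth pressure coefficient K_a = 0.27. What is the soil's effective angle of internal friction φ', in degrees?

K_a = tan²(45° − φ/2) ⇒ 45° − φ/2 = arctan(√0.27) = 27.46°.
φ = 2(45° − 27.46°) = 35.09°.

35.1°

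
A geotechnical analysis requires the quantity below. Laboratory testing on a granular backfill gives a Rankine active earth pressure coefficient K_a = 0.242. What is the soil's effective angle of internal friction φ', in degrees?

37.6°

K_a = tan²(45° − φ/2) ⇒ 45° − φ/2 = arctan(√0.242) = 26.19°.
φ = 2(45° − 26.19°) = 37.61°.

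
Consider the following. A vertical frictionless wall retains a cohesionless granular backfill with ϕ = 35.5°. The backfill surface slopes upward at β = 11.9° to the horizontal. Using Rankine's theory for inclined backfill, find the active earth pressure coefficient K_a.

0.280

K_a = cos β · (cos β − √(cos²β − cos²φ)) / (cos β + √(cos²β − cos²φ)).
cos β = 0.9785, cos φ = 0.8141, √(cos²β − cos²φ) = 0.5429.
K_a = 0.9785 × (0.9785 − 0.5429)/(0.9785 + 0.5429) = 0.2802.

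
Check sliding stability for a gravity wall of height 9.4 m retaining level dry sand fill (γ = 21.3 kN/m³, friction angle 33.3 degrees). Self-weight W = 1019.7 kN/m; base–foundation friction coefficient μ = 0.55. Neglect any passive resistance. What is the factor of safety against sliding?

2.05

K_a = tan²(45° − 33.3°/2) = 0.2911.
P_a = ½K_aγH² = 0.5×0.2911×21.3×9.4² = 274.0 kN/m, acting at H/3 = 3.133 m above the base.
FS_sliding = μW / P_a = 0.55×1019.7 / 274.0 = 2.047.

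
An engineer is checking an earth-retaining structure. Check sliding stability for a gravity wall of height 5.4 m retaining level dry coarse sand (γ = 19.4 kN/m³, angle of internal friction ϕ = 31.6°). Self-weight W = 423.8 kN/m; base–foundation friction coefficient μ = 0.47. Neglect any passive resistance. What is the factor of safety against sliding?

2.25

K_a = tan²(45° − 31.6°/2) = 0.3123.
P_a = ½K_aγH² = 0.5×0.3123×19.4×5.4² = 88.35 kN/m, acting at H/3 = 1.800 m above the base.
FS_sliding = μW / P_a = 0.47×423.8 / 88.35 = 2.255.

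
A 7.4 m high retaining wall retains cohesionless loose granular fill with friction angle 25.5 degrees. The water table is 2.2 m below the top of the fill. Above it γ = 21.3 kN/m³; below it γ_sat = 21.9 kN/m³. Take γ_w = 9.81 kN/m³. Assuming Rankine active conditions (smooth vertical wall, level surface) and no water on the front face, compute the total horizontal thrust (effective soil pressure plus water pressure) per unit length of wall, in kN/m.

315 kN/m

K_a = tan²(45° − φ/2) = 0.3981.
γ' = 21.9 − 9.81 = 12.09 kN/m³. Depth below WT = 5.2 m.
σ'_h at WT = K_a γ d_w = 18.66 kPa; at base = 18.66 + K_a γ' × 5.2 = 43.68 kPa.
P₁ (0–2.2 m) = ½×18.66×2.2 = 20.52. P₂ (2.2–7.4 m) = ½(18.66+43.68)×5.2 = 162.1.
P_w = ½ γ_w h₂² = 0.5×9.81×5.2² = 132.6. Total = 20.52+162.1+132.6 = 315.2 kN/m.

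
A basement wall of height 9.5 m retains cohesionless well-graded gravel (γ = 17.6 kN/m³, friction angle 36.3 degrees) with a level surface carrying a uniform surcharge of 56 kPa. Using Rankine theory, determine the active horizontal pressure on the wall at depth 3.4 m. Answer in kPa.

29.7 kPa

K_a = (1 − sin φ)/(1 + sin φ) = 0.2563.
σ_v = γz + q = 17.6 × 3.4 + 56 = 115.8 kPa.
σ_h = K_a σ_v = 0.2563 × 115.8 = 29.69 kPa.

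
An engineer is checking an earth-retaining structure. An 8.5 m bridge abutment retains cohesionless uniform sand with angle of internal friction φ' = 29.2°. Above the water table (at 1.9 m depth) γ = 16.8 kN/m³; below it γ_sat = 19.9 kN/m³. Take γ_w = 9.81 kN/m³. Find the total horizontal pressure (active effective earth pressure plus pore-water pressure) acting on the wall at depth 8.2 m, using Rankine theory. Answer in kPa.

94.7 kPa

K_a = (1 − sin φ)/(1 + sin φ) = 0.3442.
γ' = 19.9 − 9.81 = 10.09 kN/m³.
Effective vertical stress at 8.2 m: σ'_v = 16.8×1.9 + 10.09×6.30 = 95.49 kPa.
σ'_h = K_a σ'_v = 0.3442 × 95.49 = 32.87 kPa; u = γ_w × 6.30 = 61.80 kPa.
Total σ_h = 32.87 + 61.80 = 94.67 kPa.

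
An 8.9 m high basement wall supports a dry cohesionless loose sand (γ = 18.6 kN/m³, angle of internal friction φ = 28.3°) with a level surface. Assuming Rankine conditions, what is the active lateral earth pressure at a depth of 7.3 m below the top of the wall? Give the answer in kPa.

K_a = (1 − sin φ)/(1 + sin φ) = 0.3568.
σ_h = K_a γ z = 0.3568 × 18.6 × 7.3 = 48.44 kPa.

48.4 kPa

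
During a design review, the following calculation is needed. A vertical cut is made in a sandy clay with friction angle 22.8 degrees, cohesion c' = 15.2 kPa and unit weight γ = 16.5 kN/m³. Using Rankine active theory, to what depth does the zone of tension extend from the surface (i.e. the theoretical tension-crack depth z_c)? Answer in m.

K_a = tan²(45° − 22.8°/2) = 0.4414; √K_a = 0.6644.
The active pressure is zero where K_a γ z = 2c√K_a, so z_c = 2c/(γ√K_a) = 2×15.2/(16.5×0.6644) = 2.773 m.

2.77 m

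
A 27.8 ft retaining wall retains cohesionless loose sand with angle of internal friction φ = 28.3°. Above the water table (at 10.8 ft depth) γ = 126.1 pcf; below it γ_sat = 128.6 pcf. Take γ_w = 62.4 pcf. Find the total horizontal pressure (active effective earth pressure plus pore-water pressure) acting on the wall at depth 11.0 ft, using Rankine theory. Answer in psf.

503 psf

K_a = (1 − sin φ)/(1 + sin φ) = 0.3568.
γ' = 128.6 − 62.4 = 66.20 pcf.
Effective vertical stress at 11.0 ft: σ'_v = 126.1×10.8 + 66.20×0.200 = 1375 psf.
σ'_h = K_a σ'_v = 0.3568 × 1375 = 490.6 psf; u = γ_w × 0.200 = 12.48 psf.
Total σ_h = 490.6 + 12.48 = 503.1 psf.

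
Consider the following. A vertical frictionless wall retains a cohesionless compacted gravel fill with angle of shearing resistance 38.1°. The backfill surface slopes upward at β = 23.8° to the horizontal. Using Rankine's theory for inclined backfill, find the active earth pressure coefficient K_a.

K_a = cos β · (cos β − √(cos²β − cos²φ)) / (cos β + √(cos²β − cos²φ)).
cos β = 0.9150, cos φ = 0.7869, √(cos²β − cos²φ) = 0.4668.
K_a = 0.9150 × (0.9150 − 0.4668)/(0.9150 + 0.4668) = 0.2968.

0.297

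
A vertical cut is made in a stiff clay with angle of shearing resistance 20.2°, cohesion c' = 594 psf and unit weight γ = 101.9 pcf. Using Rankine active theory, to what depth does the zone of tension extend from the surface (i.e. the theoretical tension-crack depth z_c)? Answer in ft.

K_a = tan²(45° − 20.2°/2) = 0.4867; √K_a = 0.6976.
The active pressure is zero where K_a γ z = 2c√K_a, so z_c = 2c/(γ√K_a) = 2×594/(101.9×0.6976) = 16.71 ft.

16.7 ft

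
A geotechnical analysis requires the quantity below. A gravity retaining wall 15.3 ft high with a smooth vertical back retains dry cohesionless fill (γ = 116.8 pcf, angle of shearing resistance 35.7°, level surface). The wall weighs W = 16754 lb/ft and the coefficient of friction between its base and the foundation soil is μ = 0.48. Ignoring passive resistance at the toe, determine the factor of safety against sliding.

2.24

K_a = tan²(45° − 35.7°/2) = 0.2630.
P_a = ½K_aγH² = 0.5×0.2630×116.8×15.3² = 3595 lb/ft, acting at H/3 = 5.100 ft above the base.
FS_sliding = μW / P_a = 0.48×16754 / 3595 = 2.237.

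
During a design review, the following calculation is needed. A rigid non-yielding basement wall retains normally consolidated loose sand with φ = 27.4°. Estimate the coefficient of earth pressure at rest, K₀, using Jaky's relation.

0.540

K₀ = 1 − sin φ' = 1 − sin 27.4° = 0.5398.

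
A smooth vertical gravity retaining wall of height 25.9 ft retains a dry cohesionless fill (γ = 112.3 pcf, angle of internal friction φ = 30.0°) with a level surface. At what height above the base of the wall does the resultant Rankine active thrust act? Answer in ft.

8.63 ft

K_a = 0.3333.
The pressure distribution is triangular, so the resultant acts at H/3 above the base = 25.9/3 = 8.633 ft.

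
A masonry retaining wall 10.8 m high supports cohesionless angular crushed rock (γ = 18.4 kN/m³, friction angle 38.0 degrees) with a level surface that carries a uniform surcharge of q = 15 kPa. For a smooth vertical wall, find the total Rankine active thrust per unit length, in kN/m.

K_a = tan²(45° − φ/2) = 0.2379.
Soil triangle: ½ K_a γ H² = 0.5×0.2379×18.4×10.8² = 255.3 kN/m.
Surcharge rectangle: K_a q H = 0.2379×15×10.8 = 38.54 kN/m.
Total = 255.3 + 38.54 = 293.8 kN/m.

294 kN/m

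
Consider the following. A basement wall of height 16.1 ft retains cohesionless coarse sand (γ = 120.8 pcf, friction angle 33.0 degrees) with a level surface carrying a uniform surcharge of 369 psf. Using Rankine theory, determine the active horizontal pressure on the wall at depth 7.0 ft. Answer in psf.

358 psf

K_a = (1 − sin φ)/(1 + sin φ) = 0.2948.
σ_v = γz + q = 120.8 × 7.0 + 369 = 1215 psf.
σ_h = K_a σ_v = 0.2948 × 1215 = 358.1 psf.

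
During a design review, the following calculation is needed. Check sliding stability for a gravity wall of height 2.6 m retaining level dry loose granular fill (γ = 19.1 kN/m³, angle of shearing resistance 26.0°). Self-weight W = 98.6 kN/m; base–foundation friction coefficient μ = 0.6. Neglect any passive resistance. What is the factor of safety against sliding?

K_a = tan²(45° − 26.0°/2) = 0.3905.
P_a = ½K_aγH² = 0.5×0.3905×19.1×2.6² = 25.21 kN/m, acting at H/3 = 0.8667 m above the base.
FS_sliding = μW / P_a = 0.6×98.6 / 25.21 = 2.347.

2.35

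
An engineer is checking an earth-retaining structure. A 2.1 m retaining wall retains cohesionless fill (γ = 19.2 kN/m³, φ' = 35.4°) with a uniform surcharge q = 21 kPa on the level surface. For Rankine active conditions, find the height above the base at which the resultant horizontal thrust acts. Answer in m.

K_a = 0.2664.
Triangular part P₁ = ½K_aγH² = 11.28 at H/3 = 0.7000 m; rectangular part P₂ = K_a q H = 11.75 at H/2 = 1.050 m.
ȳ = (P₁·0.7000 + P₂·1.050)/(P₁+P₂) = 0.8786 m.

0.879 m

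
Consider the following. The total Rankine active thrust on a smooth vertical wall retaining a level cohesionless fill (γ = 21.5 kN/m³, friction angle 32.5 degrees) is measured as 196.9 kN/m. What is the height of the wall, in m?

7.80 m

K_a = 0.3010. P_a = ½ K_a γ H² ⇒ H = √(2P_a/(K_a γ)).
H = √(2×196.9/(0.3010×21.5)) = 7.801 m.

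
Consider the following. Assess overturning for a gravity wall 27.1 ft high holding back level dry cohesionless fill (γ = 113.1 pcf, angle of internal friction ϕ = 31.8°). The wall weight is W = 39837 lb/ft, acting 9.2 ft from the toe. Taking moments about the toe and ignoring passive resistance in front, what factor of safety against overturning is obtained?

K_a = tan²(45° − 31.8°/2) = 0.3098.
P_a = ½K_aγH² = 0.5×0.3098×113.1×27.1² = 12870 lb/ft, acting at H/3 = 9.033 ft above the base.
Overturning moment M_o = P_a × H/3 = 12870 × 9.033 = 116200.
Resisting moment M_r = W × 9.2 = 39837 × 9.2 = 366500.
FS_overturning = M_r/M_o = 366500/116200 = 3.153.

3.15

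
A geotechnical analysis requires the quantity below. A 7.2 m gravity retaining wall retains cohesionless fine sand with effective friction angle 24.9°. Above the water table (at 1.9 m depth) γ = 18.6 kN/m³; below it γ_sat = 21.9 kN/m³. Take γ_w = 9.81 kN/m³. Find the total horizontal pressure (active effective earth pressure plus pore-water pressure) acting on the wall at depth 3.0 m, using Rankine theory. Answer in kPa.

30.6 kPa

K_a = (1 − sin φ)/(1 + sin φ) = 0.4074.
γ' = 21.9 − 9.81 = 12.09 kN/m³.
Effective vertical stress at 3.0 m: σ'_v = 18.6×1.9 + 12.09×1.10 = 48.64 kPa.
σ'_h = K_a σ'_v = 0.4074 × 48.64 = 19.82 kPa; u = γ_w × 1.10 = 10.79 kPa.
Total σ_h = 19.82 + 10.79 = 30.61 kPa.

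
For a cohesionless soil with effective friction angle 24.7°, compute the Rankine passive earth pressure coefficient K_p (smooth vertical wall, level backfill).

2.44

K_p = (1 + sin φ)/(1 − sin φ) = tan²(45° + 24.7°/2) = 2.436.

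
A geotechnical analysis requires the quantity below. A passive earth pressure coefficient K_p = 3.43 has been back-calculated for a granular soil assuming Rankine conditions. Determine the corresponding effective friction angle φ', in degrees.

33.3°

K_p = (1+sin φ)/(1−sin φ) ⇒ sin φ = (K_p − 1)/(K_p + 1) = 0.5485.
φ = arcsin(0.5485) = 33.27°.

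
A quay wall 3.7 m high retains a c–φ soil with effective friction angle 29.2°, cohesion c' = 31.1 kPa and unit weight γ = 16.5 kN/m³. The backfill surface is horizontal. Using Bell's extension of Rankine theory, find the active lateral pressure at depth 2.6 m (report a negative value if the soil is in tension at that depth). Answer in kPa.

-21.7 kPa

K_a = (1 − sin φ)/(1 + sin φ) = 0.3442.
σ_a = K_a γ z − 2c√K_a = 0.3442×16.5×2.6 − 2×31.1×0.5867 = -21.73 kPa.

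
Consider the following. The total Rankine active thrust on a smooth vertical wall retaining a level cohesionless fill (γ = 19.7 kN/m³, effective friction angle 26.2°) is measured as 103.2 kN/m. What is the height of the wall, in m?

K_a = 0.3874. P_a = ½ K_a γ H² ⇒ H = √(2P_a/(K_a γ)).
H = √(2×103.2/(0.3874×19.7)) = 5.200 m.

5.20 m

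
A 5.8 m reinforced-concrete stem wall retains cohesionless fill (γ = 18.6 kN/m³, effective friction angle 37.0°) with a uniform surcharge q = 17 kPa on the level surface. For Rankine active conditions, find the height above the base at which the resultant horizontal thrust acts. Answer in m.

K_a = 0.2486.
Triangular part P₁ = ½K_aγH² = 77.77 at H/3 = 1.933 m; rectangular part P₂ = K_a q H = 24.51 at H/2 = 2.900 m.
ȳ = (P₁·1.933 + P₂·2.900)/(P₁+P₂) = 2.165 m.

2.16 m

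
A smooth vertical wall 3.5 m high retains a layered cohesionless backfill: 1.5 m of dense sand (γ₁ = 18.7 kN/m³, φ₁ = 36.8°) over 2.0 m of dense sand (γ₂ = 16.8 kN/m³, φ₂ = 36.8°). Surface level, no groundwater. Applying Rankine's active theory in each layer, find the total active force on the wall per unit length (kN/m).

27.8 kN/m

K_a1 = tan²(45°−36.8°/2) = 0.2508; K_a2 = tan²(45°−36.8°/2) = 0.2508.
Layer 1: σ at base = K_a1 γ₁ h₁ = 7.034 kPa; P₁ = ½×7.034×1.5 = 5.275.
Layer 2: σ_v at top = γ₁h₁ = 28.05; σ_h top = K_a2×28.05 = 7.034; σ_h base = K_a2×(28.05+16.8×2.0) = 15.46.
P₂ = ½(7.034+15.46)×2.0 = 22.49. Total P_a = 5.275+22.49 = 27.77 kN/m.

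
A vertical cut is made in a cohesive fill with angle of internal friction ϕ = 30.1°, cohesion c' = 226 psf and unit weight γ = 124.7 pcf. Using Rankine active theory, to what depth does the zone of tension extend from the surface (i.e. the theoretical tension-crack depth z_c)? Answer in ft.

6.29 ft

K_a = tan²(45° − 30.1°/2) = 0.3320; √K_a = 0.5762.
The active pressure is zero where K_a γ z = 2c√K_a, so z_c = 2c/(γ√K_a) = 2×226/(124.7×0.5762) = 6.291 ft.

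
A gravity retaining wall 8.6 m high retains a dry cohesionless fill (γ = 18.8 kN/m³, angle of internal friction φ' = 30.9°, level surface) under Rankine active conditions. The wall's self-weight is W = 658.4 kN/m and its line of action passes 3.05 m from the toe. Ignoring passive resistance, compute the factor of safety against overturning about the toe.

3.13

K_a = tan²(45° − 30.9°/2) = 0.3214.
P_a = ½K_aγH² = 0.5×0.3214×18.8×8.6² = 223.4 kN/m, acting at H/3 = 2.867 m above the base.
Overturning moment M_o = P_a × H/3 = 223.4 × 2.867 = 640.6.
Resisting moment M_r = W × 3.05 = 658.4 × 3.05 = 2008.
FS_overturning = M_r/M_o = 2008/640.6 = 3.135.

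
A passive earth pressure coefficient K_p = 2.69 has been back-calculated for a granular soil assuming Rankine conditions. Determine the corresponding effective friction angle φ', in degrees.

27.3°

K_p = (1+sin φ)/(1−sin φ) ⇒ sin φ = (K_p − 1)/(K_p + 1) = 0.4580.
φ = arcsin(0.4580) = 27.26°.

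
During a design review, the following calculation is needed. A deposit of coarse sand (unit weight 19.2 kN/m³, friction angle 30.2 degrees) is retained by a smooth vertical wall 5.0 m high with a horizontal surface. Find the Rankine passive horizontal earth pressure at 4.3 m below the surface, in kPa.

250 kPa

K_p = (1 + sin φ)/(1 − sin φ) = 3.024.
σ_h = K_p γ z = 3.024 × 19.2 × 4.3 = 249.7 kPa.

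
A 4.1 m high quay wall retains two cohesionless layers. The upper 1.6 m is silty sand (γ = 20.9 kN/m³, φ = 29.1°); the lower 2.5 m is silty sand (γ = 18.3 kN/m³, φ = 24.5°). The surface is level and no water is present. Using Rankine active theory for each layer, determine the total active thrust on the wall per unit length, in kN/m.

67.5 kN/m

K_a1 = tan²(45°−29.1°/2) = 0.3456; K_a2 = tan²(45°−24.5°/2) = 0.4137.
Layer 1: σ at base = K_a1 γ₁ h₁ = 11.56 kPa; P₁ = ½×11.56×1.6 = 9.245.
Layer 2: σ_v at top = γ₁h₁ = 33.44; σ_h top = K_a2×33.44 = 13.84; σ_h base = K_a2×(33.44+18.3×2.5) = 32.76.
P₂ = ½(13.84+32.76)×2.5 = 58.25. Total P_a = 9.245+58.25 = 67.49 kN/m.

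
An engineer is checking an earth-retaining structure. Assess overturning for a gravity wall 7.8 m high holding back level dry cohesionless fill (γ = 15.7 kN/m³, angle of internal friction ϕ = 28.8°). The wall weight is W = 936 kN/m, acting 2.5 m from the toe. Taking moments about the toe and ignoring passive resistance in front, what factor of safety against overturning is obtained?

K_a = tan²(45° − 28.8°/2) = 0.3498.
P_a = ½K_aγH² = 0.5×0.3498×15.7×7.8² = 167.0 kN/m, acting at H/3 = 2.600 m above the base.
Overturning moment M_o = P_a × H/3 = 167.0 × 2.600 = 434.3.
Resisting moment M_r = W × 2.5 = 936 × 2.5 = 2340.
FS_overturning = M_r/M_o = 2340/434.3 = 5.388.

5.39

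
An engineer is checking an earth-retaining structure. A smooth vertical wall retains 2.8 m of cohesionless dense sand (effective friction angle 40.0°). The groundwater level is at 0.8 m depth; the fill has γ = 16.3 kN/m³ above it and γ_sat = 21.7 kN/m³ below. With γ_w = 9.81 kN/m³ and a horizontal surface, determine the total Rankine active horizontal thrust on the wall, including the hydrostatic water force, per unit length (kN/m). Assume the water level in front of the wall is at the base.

K_a = tan²(45° − φ/2) = 0.2174.
γ' = 21.7 − 9.81 = 11.89 kN/m³. Depth below WT = 2.0 m.
σ'_h at WT = K_a γ d_w = 2.835 kPa; at base = 2.835 + K_a γ' × 2.0 = 8.006 kPa.
P₁ (0–0.8 m) = ½×2.835×0.8 = 1.134. P₂ (0.8–2.8 m) = ½(2.835+8.006)×2.0 = 10.84.
P_w = ½ γ_w h₂² = 0.5×9.81×2.0² = 19.62. Total = 1.134+10.84+19.62 = 31.60 kN/m.

31.6 kN/m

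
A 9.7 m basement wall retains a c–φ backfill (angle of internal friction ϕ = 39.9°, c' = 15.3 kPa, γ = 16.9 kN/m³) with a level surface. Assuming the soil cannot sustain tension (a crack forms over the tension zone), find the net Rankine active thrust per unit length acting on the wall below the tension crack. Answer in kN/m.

62.6 kN/m

K_a = 0.2184; √K_a = 0.4674.
Tension-crack depth z_c = 2c/(γ√K_a) = 2×15.3/(16.9×0.4674) = 3.874 m.
σ_a at base = K_a γ H − 2c√K_a = 0.2184×16.9×9.7 − 2×15.3×0.4674 = 21.51 kPa.
P_a = ½ × 21.51 × (H − z_c) = 0.5×21.51×5.826 = 62.65 kN/m.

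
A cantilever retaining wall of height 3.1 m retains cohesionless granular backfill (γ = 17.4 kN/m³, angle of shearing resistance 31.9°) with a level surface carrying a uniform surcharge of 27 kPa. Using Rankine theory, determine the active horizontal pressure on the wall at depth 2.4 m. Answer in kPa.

K_a = (1 − sin φ)/(1 + sin φ) = 0.3085.
σ_v = γz + q = 17.4 × 2.4 + 27 = 68.76 kPa.
σ_h = K_a σ_v = 0.3085 × 68.76 = 21.21 kPa.

21.2 kPa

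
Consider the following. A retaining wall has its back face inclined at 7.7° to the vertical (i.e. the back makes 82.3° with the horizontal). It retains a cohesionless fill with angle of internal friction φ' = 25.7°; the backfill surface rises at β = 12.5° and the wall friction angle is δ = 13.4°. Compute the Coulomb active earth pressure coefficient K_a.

K_a = sin²(α+φ) / [sin²α · sin(α−δ) · (1 + √{sin(φ+δ)sin(φ−β) / (sin(α−δ)sin(α+β))})²].
With α = 82.3°, φ = 25.7°, δ = 13.4°, β = 12.5°: K_a = 0.5083.

0.508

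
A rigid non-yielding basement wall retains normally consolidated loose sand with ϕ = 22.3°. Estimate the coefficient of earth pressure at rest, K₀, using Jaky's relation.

K₀ = 1 − sin φ' = 1 − sin 22.3° = 0.6205.

0.621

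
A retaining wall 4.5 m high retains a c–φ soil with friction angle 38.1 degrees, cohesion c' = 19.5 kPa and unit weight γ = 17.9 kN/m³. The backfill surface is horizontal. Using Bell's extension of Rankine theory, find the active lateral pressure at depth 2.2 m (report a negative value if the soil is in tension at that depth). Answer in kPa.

-9.65 kPa

K_a = (1 − sin φ)/(1 + sin φ) = 0.2368.
σ_a = K_a γ z − 2c√K_a = 0.2368×17.9×2.2 − 2×19.5×0.4867 = -9.653 kPa.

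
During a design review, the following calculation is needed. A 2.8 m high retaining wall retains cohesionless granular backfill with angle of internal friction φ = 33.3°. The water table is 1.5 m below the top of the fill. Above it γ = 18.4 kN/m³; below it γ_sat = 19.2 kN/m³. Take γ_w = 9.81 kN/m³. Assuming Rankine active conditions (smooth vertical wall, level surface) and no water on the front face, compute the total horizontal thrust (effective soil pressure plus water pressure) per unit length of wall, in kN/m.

27.1 kN/m

K_a = tan²(45° − φ/2) = 0.2911.
γ' = 19.2 − 9.81 = 9.390 kN/m³. Depth below WT = 1.3 m.
σ'_h at WT = K_a γ d_w = 8.035 kPa; at base = 8.035 + K_a γ' × 1.3 = 11.59 kPa.
P₁ (0–1.5 m) = ½×8.035×1.5 = 6.027. P₂ (1.5–2.8 m) = ½(8.035+11.59)×1.3 = 12.76.
P_w = ½ γ_w h₂² = 0.5×9.81×1.3² = 8.289. Total = 6.027+12.76+8.289 = 27.07 kN/m.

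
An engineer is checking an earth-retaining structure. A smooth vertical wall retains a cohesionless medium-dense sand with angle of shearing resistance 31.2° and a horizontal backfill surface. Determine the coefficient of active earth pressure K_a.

0.317

K_a = (1 − sin φ)/(1 + sin φ) = (1 − sin 31.2°)/(1 + sin 31.2°) = 0.3175.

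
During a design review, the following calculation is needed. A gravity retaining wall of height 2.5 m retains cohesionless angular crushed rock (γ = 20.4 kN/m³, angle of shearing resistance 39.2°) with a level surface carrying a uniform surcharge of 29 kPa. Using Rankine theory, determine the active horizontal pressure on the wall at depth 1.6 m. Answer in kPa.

13.9 kPa

K_a = (1 − sin φ)/(1 + sin φ) = 0.2255.
σ_v = γz + q = 20.4 × 1.6 + 29 = 61.64 kPa.
σ_h = K_a σ_v = 0.2255 × 61.64 = 13.90 kPa.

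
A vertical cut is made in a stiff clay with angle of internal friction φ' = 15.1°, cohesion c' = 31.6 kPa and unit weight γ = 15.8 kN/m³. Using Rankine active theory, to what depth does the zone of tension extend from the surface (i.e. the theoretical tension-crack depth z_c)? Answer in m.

5.22 m

K_a = tan²(45° − 15.1°/2) = 0.5867; √K_a = 0.7659.
The active pressure is zero where K_a γ z = 2c√K_a, so z_c = 2c/(γ√K_a) = 2×31.6/(15.8×0.7659) = 5.222 m.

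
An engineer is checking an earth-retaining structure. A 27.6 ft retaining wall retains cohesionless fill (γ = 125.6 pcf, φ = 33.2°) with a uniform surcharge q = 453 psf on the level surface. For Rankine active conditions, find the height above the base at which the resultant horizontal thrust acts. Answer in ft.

K_a = 0.2924.
Triangular part P₁ = ½K_aγH² = 13990 at H/3 = 9.200 ft; rectangular part P₂ = K_a q H = 3655 at H/2 = 13.80 ft.
ȳ = (P₁·9.200 + P₂·13.80)/(P₁+P₂) = 10.15 ft.

10.2 ft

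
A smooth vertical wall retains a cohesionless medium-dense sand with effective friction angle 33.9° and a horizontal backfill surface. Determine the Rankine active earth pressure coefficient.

0.284

K_a = (1 − sin φ)/(1 + sin φ) = (1 − sin 33.9°)/(1 + sin 33.9°) = 0.2839.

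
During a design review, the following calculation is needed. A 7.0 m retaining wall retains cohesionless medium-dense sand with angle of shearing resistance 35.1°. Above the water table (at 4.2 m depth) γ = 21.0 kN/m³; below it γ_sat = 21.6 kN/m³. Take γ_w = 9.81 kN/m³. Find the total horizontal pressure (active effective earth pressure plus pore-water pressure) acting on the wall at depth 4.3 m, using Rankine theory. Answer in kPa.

25.1 kPa

K_a = (1 − sin φ)/(1 + sin φ) = 0.2698.
γ' = 21.6 − 9.81 = 11.79 kN/m³.
Effective vertical stress at 4.3 m: σ'_v = 21.0×4.2 + 11.79×0.1000 = 89.38 kPa.
σ'_h = K_a σ'_v = 0.2698 × 89.38 = 24.12 kPa; u = γ_w × 0.1000 = 0.9810 kPa.
Total σ_h = 24.12 + 0.9810 = 25.10 kPa.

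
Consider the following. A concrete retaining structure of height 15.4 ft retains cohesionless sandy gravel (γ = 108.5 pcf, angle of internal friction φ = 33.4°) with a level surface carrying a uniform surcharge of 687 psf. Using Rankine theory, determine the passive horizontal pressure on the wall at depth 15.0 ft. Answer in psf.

7980 psf

K_p = (1 + sin φ)/(1 − sin φ) = 3.449.
σ_v = γz + q = 108.5 × 15.0 + 687 = 2314 psf.
σ_h = K_p σ_v = 3.449 × 2314 = 7983 psf.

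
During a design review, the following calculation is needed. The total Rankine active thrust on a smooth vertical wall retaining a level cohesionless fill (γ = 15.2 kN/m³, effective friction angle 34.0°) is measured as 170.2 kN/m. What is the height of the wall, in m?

K_a = 0.2827. P_a = ½ K_a γ H² ⇒ H = √(2P_a/(K_a γ)).
H = √(2×170.2/(0.2827×15.2)) = 8.900 m.

8.90 m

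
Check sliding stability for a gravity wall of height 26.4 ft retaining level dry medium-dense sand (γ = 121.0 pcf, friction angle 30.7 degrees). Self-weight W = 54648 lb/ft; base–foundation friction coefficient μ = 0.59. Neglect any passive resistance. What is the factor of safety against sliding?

2.36

K_a = tan²(45° − 30.7°/2) = 0.3240.
P_a = ½K_aγH² = 0.5×0.3240×121.0×26.4² = 13660 lb/ft, acting at H/3 = 8.800 ft above the base.
FS_sliding = μW / P_a = 0.59×54648 / 13660 = 2.360.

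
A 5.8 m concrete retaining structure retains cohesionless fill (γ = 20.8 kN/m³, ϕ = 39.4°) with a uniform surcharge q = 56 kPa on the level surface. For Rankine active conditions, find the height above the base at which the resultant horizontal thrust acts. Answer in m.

2.40 m

K_a = 0.2234.
Triangular part P₁ = ½K_aγH² = 78.17 at H/3 = 1.933 m; rectangular part P₂ = K_a q H = 72.57 at H/2 = 2.900 m.
ȳ = (P₁·1.933 + P₂·2.900)/(P₁+P₂) = 2.399 m.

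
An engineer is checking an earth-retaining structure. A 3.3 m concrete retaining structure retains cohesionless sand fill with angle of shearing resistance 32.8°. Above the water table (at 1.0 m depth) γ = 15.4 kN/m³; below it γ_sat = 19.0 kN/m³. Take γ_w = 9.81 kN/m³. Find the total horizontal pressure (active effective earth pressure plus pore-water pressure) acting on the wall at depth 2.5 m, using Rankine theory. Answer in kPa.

23.4 kPa

K_a = (1 − sin φ)/(1 + sin φ) = 0.2973.
γ' = 19.0 − 9.81 = 9.190 kN/m³.
Effective vertical stress at 2.5 m: σ'_v = 15.4×1.0 + 9.190×1.50 = 29.19 kPa.
σ'_h = K_a σ'_v = 0.2973 × 29.19 = 8.676 kPa; u = γ_w × 1.50 = 14.71 kPa.
Total σ_h = 8.676 + 14.71 = 23.39 kPa.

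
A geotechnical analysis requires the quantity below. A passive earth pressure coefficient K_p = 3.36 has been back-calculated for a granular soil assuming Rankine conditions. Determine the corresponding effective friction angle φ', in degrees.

32.8°

K_p = (1+sin φ)/(1−sin φ) ⇒ sin φ = (K_p − 1)/(K_p + 1) = 0.5413.
φ = arcsin(0.5413) = 32.77°.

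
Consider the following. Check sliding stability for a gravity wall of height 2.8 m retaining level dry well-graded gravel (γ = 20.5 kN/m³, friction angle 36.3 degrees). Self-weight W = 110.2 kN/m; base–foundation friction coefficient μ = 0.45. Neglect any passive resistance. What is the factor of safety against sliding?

2.41

K_a = tan²(45° − 36.3°/2) = 0.2563.
P_a = ½K_aγH² = 0.5×0.2563×20.5×2.8² = 20.59 kN/m, acting at H/3 = 0.9333 m above the base.
FS_sliding = μW / P_a = 0.45×110.2 / 20.59 = 2.408.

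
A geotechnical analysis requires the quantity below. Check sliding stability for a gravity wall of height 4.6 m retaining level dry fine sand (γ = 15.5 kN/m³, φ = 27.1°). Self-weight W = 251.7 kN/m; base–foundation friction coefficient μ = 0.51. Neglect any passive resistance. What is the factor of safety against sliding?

2.09

K_a = tan²(45° − 27.1°/2) = 0.3741.
P_a = ½K_aγH² = 0.5×0.3741×15.5×4.6² = 61.34 kN/m, acting at H/3 = 1.533 m above the base.
FS_sliding = μW / P_a = 0.51×251.7 / 61.34 = 2.093.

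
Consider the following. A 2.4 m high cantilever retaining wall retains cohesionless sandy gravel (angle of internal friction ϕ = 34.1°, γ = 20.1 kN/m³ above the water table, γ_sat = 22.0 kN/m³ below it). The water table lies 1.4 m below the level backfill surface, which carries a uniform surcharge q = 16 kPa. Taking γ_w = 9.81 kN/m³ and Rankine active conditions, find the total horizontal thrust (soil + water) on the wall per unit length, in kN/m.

K_a = tan²(45° − φ/2) = 0.2815.
γ' = 22.0 − 9.81 = 12.19 kN/m³. h₂ = H − d_w = 1.0 m.
σ'_h: at surface K_a·q = 4.504; at WT K_a(q+γd_w) = 12.43; at base K_a(q+γd_w+γ'h₂) = 15.86 kPa.
P₁ = ½(4.504+12.43)×1.4 = 11.85; P₂ = ½(12.43+15.86)×1.0 = 14.14; P_w = ½γ_w h₂² = 4.905.
Total = 11.85+14.14+4.905 = 30.90 kN/m.

30.9 kN/m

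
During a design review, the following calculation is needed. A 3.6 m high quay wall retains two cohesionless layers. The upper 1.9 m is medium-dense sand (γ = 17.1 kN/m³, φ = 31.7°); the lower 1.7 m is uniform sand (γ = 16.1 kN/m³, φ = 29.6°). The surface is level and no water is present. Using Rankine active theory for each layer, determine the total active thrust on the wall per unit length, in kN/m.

36.2 kN/m

K_a1 = tan²(45°−31.7°/2) = 0.3111; K_a2 = tan²(45°−29.6°/2) = 0.3387.
Layer 1: σ at base = K_a1 γ₁ h₁ = 10.11 kPa; P₁ = ½×10.11×1.9 = 9.601.
Layer 2: σ_v at top = γ₁h₁ = 32.49; σ_h top = K_a2×32.49 = 11.01; σ_h base = K_a2×(32.49+16.1×1.7) = 20.28.
P₂ = ½(11.01+20.28)×1.7 = 26.59. Total P_a = 9.601+26.59 = 36.19 kN/m.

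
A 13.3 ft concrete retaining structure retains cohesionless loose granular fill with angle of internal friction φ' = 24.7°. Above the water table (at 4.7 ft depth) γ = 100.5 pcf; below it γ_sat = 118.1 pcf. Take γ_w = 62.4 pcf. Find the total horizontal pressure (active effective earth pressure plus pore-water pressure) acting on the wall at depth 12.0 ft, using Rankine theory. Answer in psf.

816 psf

K_a = (1 − sin φ)/(1 + sin φ) = 0.4106.
γ' = 118.1 − 62.4 = 55.70 pcf.
Effective vertical stress at 12.0 ft: σ'_v = 100.5×4.7 + 55.70×7.30 = 879.0 psf.
σ'_h = K_a σ'_v = 0.4106 × 879.0 = 360.9 psf; u = γ_w × 7.30 = 455.5 psf.
Total σ_h = 360.9 + 455.5 = 816.4 psf.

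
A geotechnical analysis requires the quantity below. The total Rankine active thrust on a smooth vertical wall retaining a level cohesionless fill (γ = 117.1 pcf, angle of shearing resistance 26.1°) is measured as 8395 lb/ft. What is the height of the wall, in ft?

19.2 ft

K_a = 0.3889. P_a = ½ K_a γ H² ⇒ H = √(2P_a/(K_a γ)).
H = √(2×8395/(0.3889×117.1)) = 19.20 ft.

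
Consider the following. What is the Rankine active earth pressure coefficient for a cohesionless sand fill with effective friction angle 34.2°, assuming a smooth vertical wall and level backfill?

0.280

K_a = (1 − sin φ)/(1 + sin φ) = (1 − sin 34.2°)/(1 + sin 34.2°) = 0.2803.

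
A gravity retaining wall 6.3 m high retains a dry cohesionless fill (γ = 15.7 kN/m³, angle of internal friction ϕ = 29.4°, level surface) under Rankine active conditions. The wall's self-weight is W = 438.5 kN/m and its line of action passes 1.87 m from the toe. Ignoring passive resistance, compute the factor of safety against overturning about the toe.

K_a = tan²(45° − 29.4°/2) = 0.3415.
P_a = ½K_aγH² = 0.5×0.3415×15.7×6.3² = 106.4 kN/m, acting at H/3 = 2.100 m above the base.
Overturning moment M_o = P_a × H/3 = 106.4 × 2.100 = 223.4.
Resisting moment M_r = W × 1.87 = 438.5 × 1.87 = 820.0.
FS_overturning = M_r/M_o = 820.0/223.4 = 3.670.

3.67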